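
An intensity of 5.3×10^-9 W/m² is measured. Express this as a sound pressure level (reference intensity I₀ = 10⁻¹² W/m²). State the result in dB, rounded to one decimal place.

37.2 dB

Dividing by I₀ shifts the exponent by 12: I/I₀ = 5.3×10^3.
L = 10·(0.7243 + 3) = 37.24 dB.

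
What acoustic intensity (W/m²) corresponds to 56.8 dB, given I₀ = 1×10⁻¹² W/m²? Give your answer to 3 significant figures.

L = 10·log₁₀(I/I₀) ⇒ I = I₀·10^(L/10) = 10⁻¹² × 10^5.68.

4.79e-07 W/m²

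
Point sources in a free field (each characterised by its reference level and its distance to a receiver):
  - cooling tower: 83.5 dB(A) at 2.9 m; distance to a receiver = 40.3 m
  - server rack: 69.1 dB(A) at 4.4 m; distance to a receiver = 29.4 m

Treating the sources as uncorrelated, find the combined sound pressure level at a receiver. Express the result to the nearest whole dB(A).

61 dB(A)

Apply inverse-square spreading to bring every level to the receiver, then sum 10^(L/10).
cooling tower: 83.5 − 20·log₁₀(40.3/2.9) = 83.5 − 22.86 = 60.64 dB(A).
server rack: 69.1 − 20·log₁₀(29.4/4.4) = 69.1 − 16.50 = 52.60 dB(A).
Σ 10^(L/10) = 1.341e+06 → L_total = 10·log₁₀(1.341e+06) = 61.28 dB(A).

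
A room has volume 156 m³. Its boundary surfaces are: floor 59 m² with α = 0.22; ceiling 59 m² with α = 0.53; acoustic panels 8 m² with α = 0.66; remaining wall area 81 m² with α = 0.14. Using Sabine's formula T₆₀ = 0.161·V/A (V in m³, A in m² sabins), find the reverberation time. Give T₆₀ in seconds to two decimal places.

A = Σ Sᵢαᵢ = 59·0.22 + 59·0.53 + 8·0.66 + 81·0.14 = 60.87 m².
T₆₀ = 0.161·V/A = 0.161·156/60.87 = 0.413 s.

0.41 s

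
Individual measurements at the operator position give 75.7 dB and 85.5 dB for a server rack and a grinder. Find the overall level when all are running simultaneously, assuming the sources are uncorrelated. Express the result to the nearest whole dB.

86 dB

Incoherent sources combine by intensity addition: L_total = 10·log₁₀(Σ 10^(L_i/10)).
Σ 10^(L/10) = 10^(75.7/10) + 10^(85.5/10) = 3.920e+08.
L_total = 10·log₁₀(3.920e+08) = 85.93 dB.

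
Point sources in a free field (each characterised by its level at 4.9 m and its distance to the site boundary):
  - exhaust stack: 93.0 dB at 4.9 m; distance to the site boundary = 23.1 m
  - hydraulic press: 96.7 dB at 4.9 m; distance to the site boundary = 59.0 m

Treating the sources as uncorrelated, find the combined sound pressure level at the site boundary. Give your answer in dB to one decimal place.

80.9 dB

Propagate each source to the receiver with L = L_ref − 20·log₁₀(r/r_ref), then add intensities.
exhaust stack: 93.0 − 20·log₁₀(23.1/4.9) = 93.0 − 13.47 = 79.53 dB.
hydraulic press: 96.7 − 20·log₁₀(59.0/4.9) = 96.7 − 21.61 = 75.09 dB.
Σ 10^(L/10) = 1.220e+08 → L_total = 10·log₁₀(1.220e+08) = 80.87 dB.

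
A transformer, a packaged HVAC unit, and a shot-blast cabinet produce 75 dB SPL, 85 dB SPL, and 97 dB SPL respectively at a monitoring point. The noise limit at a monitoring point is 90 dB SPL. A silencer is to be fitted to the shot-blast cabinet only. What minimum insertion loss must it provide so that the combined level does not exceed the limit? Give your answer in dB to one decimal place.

Fixed contribution from the other sources: Σ 10^(L/10) = 10^(75/10) + 10^(85/10) = 3.479e+08 (85.41 dB SPL).
The limit corresponds to 10^(90/10) = 1.000e+09; subtracting the fixed part leaves 6.521e+08 for the shot-blast cabinet, i.e. 88.14 dB SPL.
Required insertion loss = 97 − 88.14 = 8.86 dB.

8.9 dB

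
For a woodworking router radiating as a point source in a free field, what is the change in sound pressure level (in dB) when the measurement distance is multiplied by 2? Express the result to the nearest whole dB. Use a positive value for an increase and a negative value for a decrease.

With spherical spreading the level changes by −20·log₁₀(r₂/r₁).
ΔL = −20·log₁₀(2) = -6.02 dB.

-6 dB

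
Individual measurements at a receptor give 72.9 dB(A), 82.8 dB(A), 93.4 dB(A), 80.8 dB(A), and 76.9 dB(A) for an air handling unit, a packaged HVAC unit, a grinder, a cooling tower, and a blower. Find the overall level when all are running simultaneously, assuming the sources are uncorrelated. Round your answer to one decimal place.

Incoherent sources combine by intensity addition: L_total = 10·log₁₀(Σ 10^(L_i/10)).
Σ 10^(L/10) = 10^(72.9/10) + 10^(82.8/10) + 10^(93.4/10) + 10^(80.8/10) + 10^(76.9/10) = 2.567e+09.
L_total = 10·log₁₀(2.567e+09) = 94.09 dB(A).

94.1 dB(A)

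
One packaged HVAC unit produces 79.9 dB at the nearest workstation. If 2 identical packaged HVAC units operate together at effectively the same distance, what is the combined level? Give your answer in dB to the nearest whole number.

N identical incoherent sources raise the level by 10·log₁₀ N.
L_total = 79.9 + 10·log₁₀(2) = 79.9 + 3.010 = 82.91 dB.

83 dB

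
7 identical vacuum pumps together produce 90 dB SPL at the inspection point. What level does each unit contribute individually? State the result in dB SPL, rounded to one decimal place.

7 equal contributions raise the level by 10·log₁₀ 7 = 8.451 dB, so each unit alone gives 90 − 8.451.

81.5 dB SPL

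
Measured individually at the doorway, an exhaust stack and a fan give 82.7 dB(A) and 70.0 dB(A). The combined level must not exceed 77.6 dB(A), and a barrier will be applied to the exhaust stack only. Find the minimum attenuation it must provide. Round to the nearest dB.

The untreated sources together contribute 10^(70.0/10) = 1.000e+07, i.e. 70.00 dB(A).
To meet 77.6 dB(A) overall, the treated exhaust stack may contribute at most 10^(77.6/10) − 1.000e+07 = 4.754e+07, i.e. 76.77 dB(A).
Required insertion loss = 82.7 − 76.77 = 5.93 dB.

6 dB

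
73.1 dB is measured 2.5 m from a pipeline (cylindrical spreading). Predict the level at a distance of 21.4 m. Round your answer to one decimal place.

63.8 dB

Cylindrical spreading from a line source gives a 10·log₁₀(r₂/r₁) drop.
L₂ = 73.1 − 10·log₁₀(21.4/2.5) = 73.1 − 9.325 = 63.78 dB.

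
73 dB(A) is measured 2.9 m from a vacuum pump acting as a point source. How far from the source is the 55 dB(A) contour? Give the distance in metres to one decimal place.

23.0 m

For a point source L₁ − L₂ = 20·log₁₀(r₂/r₁), so r₂ = r₁·10^((L₁−L₂)/20).
r₂ = 2.9·10^((73−55)/20) = 2.9·10^(18.0/20) = 23.04 m.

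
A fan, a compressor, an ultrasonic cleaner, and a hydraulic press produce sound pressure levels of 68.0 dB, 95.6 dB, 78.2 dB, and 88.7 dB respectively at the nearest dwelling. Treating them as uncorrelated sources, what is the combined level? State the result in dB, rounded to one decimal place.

96.5 dB

For uncorrelated sources the intensities add, so convert each level to linear form, sum, and take 10·log₁₀ of the total.
Σ 10^(L/10) = 10^(68.0/10) + 10^(95.6/10) + 10^(78.2/10) + 10^(88.7/10) = 4.444e+09.
L_total = 10·log₁₀(4.444e+09) = 96.48 dB.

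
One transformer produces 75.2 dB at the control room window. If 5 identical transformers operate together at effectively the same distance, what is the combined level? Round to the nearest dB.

L_total = L₁ + 10·log₁₀ N for N identical incoherent sources.
L_total = 75.2 + 10·log₁₀(5) = 75.2 + 6.990 = 82.19 dB.

82 dB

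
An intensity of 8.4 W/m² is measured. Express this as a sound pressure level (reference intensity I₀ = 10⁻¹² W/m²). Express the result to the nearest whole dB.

L = 10·log₁₀(I/I₀) = 10·log₁₀(8.4/10⁻¹²) = 10·log₁₀(8.4×10^12).
L = 10·(0.9243 + 12) = 129.24 dB.

129 dB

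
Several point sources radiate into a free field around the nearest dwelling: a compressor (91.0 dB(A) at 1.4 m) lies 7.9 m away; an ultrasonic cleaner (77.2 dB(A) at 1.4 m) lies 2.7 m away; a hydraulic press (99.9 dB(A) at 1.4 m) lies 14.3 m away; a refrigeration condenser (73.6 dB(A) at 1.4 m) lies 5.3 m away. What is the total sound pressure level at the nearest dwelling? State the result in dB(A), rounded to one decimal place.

81.7 dB(A)

Propagate each source to the receiver with L = L_ref − 20·log₁₀(r/r_ref), then add intensities.
compressor: 91.0 − 20·log₁₀(7.9/1.4) = 91.0 − 15.03 = 75.97 dB(A).
ultrasonic cleaner: 77.2 − 20·log₁₀(2.7/1.4) = 77.2 − 5.70 = 71.50 dB(A).
hydraulic press: 99.9 − 20·log₁₀(14.3/1.4) = 99.9 − 20.18 = 79.72 dB(A).
refrigeration condenser: 73.6 − 20·log₁₀(5.3/1.4) = 73.6 − 11.56 = 62.04 dB(A).
Σ 10^(L/10) = 1.489e+08 → L_total = 10·log₁₀(1.489e+08) = 81.73 dB(A).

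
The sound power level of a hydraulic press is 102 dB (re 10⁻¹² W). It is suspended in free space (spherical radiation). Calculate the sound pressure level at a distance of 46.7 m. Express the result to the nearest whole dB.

Free-field spherical radiation: L_p = L_w − 10·log₁₀(4π·r²), r = 46.7 m.
4π·r² = 2.741e+04 m², 10·log₁₀ of that is 44.378 dB.
L_p = 102 − 44.378 = 57.62 dB.

58 dB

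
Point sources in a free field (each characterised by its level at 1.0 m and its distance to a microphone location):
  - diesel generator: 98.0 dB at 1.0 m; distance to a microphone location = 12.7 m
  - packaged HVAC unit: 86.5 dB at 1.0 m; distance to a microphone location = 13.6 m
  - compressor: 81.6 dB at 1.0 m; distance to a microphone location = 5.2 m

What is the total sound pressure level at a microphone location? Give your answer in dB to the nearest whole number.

77 dB

Apply inverse-square spreading to bring every level to the receiver, then sum 10^(L/10).
diesel generator: 98.0 − 20·log₁₀(12.7/1.0) = 98.0 − 22.08 = 75.92 dB.
packaged HVAC unit: 86.5 − 20·log₁₀(13.6/1.0) = 86.5 − 22.67 = 63.83 dB.
compressor: 81.6 − 20·log₁₀(5.2/1.0) = 81.6 − 14.32 = 67.28 dB.
Σ 10^(L/10) = 4.688e+07 → L_total = 10·log₁₀(4.688e+07) = 76.71 dB.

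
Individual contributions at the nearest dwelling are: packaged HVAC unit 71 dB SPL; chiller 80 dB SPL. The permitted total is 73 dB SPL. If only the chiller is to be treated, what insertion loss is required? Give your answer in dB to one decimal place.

11.3 dB

Fixed contribution from the other source: Σ 10^(L/10) = 10^(71/10) = 1.259e+07 (71.00 dB SPL).
To meet 73 dB SPL overall, the treated chiller may contribute at most 10^(73/10) − 1.259e+07 = 7.363e+06, i.e. 68.67 dB SPL.
Required insertion loss = 80 − 68.67 = 11.33 dB.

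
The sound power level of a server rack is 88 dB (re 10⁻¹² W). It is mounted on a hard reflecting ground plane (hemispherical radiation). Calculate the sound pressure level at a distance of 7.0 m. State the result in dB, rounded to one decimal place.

63.1 dB

Free-field hemispherical radiation: L_p = L_w − 10·log₁₀(2π·r²), r = 7.0 m.
2π·r² = 307.9 m², 10·log₁₀ of that is 24.884 dB.
L_p = 88 − 24.884 = 63.12 dB.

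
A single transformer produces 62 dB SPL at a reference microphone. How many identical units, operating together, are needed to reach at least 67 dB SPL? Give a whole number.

The shortfall is 67 − 62 = 5.0 dB, and N units add 10·log₁₀ N, so need 10·log₁₀ N ≥ 5.0.
N ≥ 10^(5.0/10) = 3.162, so N = 4.

4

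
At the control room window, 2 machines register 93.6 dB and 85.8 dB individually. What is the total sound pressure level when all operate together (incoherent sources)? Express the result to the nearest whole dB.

94 dB

For uncorrelated sources the intensities add, so convert each level to linear form, sum, and take 10·log₁₀ of the total.
Σ 10^(L/10) = 10^(93.6/10) + 10^(85.8/10) = 2.671e+09.
L_total = 10·log₁₀(2.671e+09) = 94.27 dB.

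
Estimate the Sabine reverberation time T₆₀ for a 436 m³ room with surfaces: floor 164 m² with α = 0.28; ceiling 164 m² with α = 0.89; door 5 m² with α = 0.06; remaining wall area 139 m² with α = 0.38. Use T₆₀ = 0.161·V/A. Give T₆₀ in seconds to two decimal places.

Summing Sᵢαᵢ: 164·0.28 + 164·0.89 + 5·0.06 + 139·0.38 = 245.00 m².
T₆₀ = 0.161 × 436 / 245.00 = 0.287 s.

0.29 s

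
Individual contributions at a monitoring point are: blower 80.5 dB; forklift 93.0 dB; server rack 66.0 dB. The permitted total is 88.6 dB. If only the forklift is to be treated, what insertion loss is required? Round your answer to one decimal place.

5.2 dB

The untreated sources together contribute 10^(80.5/10) + 10^(66.0/10) = 1.162e+08, i.e. 80.65 dB.
To meet 88.6 dB overall, the treated forklift may contribute at most 10^(88.6/10) − 1.162e+08 = 6.083e+08, i.e. 87.84 dB.
Required insertion loss = 93.0 − 87.84 = 5.16 dB.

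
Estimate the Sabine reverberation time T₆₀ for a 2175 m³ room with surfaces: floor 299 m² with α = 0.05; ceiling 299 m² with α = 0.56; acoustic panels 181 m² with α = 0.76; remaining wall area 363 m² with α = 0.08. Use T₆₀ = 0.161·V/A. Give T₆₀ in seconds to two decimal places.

1.00 s

Summing Sᵢαᵢ: 299·0.05 + 299·0.56 + 181·0.76 + 363·0.08 = 348.99 m².
T₆₀ = 0.161·V/A = 0.161·2175/348.99 = 1.003 s.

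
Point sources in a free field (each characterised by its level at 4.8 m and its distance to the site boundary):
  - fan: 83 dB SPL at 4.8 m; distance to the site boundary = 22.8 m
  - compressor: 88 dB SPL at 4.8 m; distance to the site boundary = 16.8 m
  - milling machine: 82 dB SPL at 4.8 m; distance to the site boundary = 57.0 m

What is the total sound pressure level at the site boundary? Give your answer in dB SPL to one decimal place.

Apply inverse-square spreading to bring every level to the receiver, then sum 10^(L/10).
fan: 83 − 20·log₁₀(22.8/4.8) = 83 − 13.53 = 69.47 dB SPL.
compressor: 88 − 20·log₁₀(16.8/4.8) = 88 − 10.88 = 77.12 dB SPL.
milling machine: 82 − 20·log₁₀(57.0/4.8) = 82 − 21.49 = 60.51 dB SPL.
Σ 10^(L/10) = 6.147e+07 → L_total = 10·log₁₀(6.147e+07) = 77.89 dB SPL.

77.9 dB SPL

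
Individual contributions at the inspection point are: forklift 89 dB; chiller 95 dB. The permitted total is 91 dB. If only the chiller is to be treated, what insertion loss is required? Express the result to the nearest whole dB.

The untreated sources together contribute 10^(89/10) = 7.943e+08, i.e. 89.00 dB.
The limit corresponds to 10^(91/10) = 1.259e+09; subtracting the fixed part leaves 4.646e+08 for the chiller, i.e. 86.67 dB.
Required insertion loss = 95 − 86.67 = 8.33 dB.

8 dB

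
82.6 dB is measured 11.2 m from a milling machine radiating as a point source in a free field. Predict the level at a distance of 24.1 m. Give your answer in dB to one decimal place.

Spherical spreading from a point source gives a 20·log₁₀(r₂/r₁) drop.
L₂ = 82.6 − 20·log₁₀(24.1/11.2) = 82.6 − 6.656 = 75.94 dB.

75.9 dB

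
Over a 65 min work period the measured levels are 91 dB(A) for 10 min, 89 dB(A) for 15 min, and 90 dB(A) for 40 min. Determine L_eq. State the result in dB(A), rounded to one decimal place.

90.0 dB(A)

L_eq = 10·log₁₀[(1/T)·Σ tᵢ·10^(Lᵢ/10)] with T = 65 min.
Σ tᵢ·10^(Lᵢ/10) = 10·10^(91/10) + 15·10^(89/10) + 40·10^(90/10) = 6.450e+10.
L_eq = 10·log₁₀(6.450e+10/65) = 89.97 dB(A).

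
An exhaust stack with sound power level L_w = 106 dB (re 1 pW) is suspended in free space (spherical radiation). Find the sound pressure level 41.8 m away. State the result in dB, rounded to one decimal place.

Free-field spherical radiation: L_p = L_w − 10·log₁₀(4π·r²), r = 41.8 m.
4π·r² = 2.196e+04 m², 10·log₁₀ of that is 43.416 dB.
L_p = 106 − 43.416 = 62.58 dB.

62.6 dB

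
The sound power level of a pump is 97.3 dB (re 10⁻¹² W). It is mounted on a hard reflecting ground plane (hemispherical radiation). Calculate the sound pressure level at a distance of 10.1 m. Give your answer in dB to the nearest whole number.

69 dB

Free-field hemispherical radiation: L_p = L_w − 10·log₁₀(2π·r²), r = 10.1 m.
2π·r² = 640.9 m², 10·log₁₀ of that is 28.068 dB.
L_p = 97.3 − 28.068 = 69.23 dB.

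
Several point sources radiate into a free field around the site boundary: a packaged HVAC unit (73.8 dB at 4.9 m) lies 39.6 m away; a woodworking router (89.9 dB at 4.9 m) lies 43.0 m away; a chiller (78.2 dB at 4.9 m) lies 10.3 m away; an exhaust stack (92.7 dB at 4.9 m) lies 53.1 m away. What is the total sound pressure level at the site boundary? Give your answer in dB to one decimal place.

76.4 dB

Propagate each source to the receiver with L = L_ref − 20·log₁₀(r/r_ref), then add intensities.
packaged HVAC unit: 73.8 − 20·log₁₀(39.6/4.9) = 73.8 − 18.15 = 55.65 dB.
woodworking router: 89.9 − 20·log₁₀(43.0/4.9) = 89.9 − 18.87 = 71.03 dB.
chiller: 78.2 − 20·log₁₀(10.3/4.9) = 78.2 − 6.45 = 71.75 dB.
exhaust stack: 92.7 − 20·log₁₀(53.1/4.9) = 92.7 − 20.70 = 72.00 dB.
Σ 10^(L/10) = 4.387e+07 → L_total = 10·log₁₀(4.387e+07) = 76.42 dB.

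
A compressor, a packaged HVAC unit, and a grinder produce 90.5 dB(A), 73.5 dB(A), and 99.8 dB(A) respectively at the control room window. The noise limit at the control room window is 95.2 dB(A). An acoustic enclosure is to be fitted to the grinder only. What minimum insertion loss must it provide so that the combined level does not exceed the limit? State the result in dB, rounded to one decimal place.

6.4 dB

The untreated sources together contribute 10^(90.5/10) + 10^(73.5/10) = 1.144e+09, i.e. 90.59 dB(A).
To meet 95.2 dB(A) overall, the treated grinder may contribute at most 10^(95.2/10) − 1.144e+09 = 2.167e+09, i.e. 93.36 dB(A).
Required insertion loss = 99.8 − 93.36 = 6.44 dB.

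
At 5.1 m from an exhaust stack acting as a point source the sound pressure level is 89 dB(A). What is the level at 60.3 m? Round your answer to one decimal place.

67.5 dB(A)

For a point source, L₂ = L₁ − 20·log₁₀(r₂/r₁).
L₂ = 89 − 20·log₁₀(60.3/5.1) = 89 − 21.455 = 67.55 dB(A).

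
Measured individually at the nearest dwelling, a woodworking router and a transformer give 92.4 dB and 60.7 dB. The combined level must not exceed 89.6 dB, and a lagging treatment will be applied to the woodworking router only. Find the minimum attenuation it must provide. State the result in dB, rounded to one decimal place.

2.8 dB

Everything except the woodworking router sums to 10^(60.7/10) = 1.175e+06 in linear terms, 60.70 dB.
The limit corresponds to 10^(89.6/10) = 9.120e+08; subtracting the fixed part leaves 9.108e+08 for the woodworking router, i.e. 89.59 dB.
Required insertion loss = 92.4 − 89.59 = 2.81 dB.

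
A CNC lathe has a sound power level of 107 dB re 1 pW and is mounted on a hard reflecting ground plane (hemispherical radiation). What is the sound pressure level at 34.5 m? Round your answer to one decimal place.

L_p = L_w − 10·log₁₀(2π·r²) with r = 34.5 m.
2π·r² = 7479 m², 10·log₁₀ of that is 38.738 dB.
L_p = 107 − 38.738 = 68.26 dB.

68.3 dB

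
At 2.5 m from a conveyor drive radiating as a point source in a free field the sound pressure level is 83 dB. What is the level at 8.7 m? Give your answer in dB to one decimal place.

72.2 dB

Spherical spreading from a point source gives a 20·log₁₀(r₂/r₁) drop.
L₂ = 83 − 20·log₁₀(8.7/2.5) = 83 − 10.832 = 72.17 dB.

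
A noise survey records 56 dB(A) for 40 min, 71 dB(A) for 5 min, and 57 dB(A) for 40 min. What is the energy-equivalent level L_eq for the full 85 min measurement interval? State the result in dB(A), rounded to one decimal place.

60.7 dB(A)

The energy average is taken in the linear domain: L_eq = 10·log₁₀[(Σ tᵢ·10^(Lᵢ/10))/T], T = 85 min.
Σ tᵢ·10^(Lᵢ/10) = 40·10^(56/10) + 5·10^(71/10) + 40·10^(57/10) = 9.892e+07.
L_eq = 10·log₁₀(9.892e+07/85) = 60.66 dB(A).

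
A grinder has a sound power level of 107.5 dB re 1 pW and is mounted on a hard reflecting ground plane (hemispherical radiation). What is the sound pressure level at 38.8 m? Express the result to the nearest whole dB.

The power spreads over a hemisphere of area 2π·r², so L_p = L_w − 10·log₁₀(2π·r²).
2π·r² = 9459 m², 10·log₁₀ of that is 39.758 dB.
L_p = 107.5 − 39.758 = 67.74 dB.

68 dB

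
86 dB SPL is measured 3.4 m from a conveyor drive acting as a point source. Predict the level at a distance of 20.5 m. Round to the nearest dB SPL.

70 dB SPL

For a point source, L₂ = L₁ − 20·log₁₀(r₂/r₁).
L₂ = 86 − 20·log₁₀(20.5/3.4) = 86 − 15.605 = 70.39 dB SPL.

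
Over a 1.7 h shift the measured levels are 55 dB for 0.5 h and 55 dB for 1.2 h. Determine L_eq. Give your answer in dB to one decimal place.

55.0 dB

The energy average is taken in the linear domain: L_eq = 10·log₁₀[(Σ tᵢ·10^(Lᵢ/10))/T], T = 1.7 h.
Σ tᵢ·10^(Lᵢ/10) = 0.5·10^(55/10) + 1.2·10^(55/10) = 5.376e+05.
L_eq = 10·log₁₀(5.376e+05/1.7) = 55.00 dB.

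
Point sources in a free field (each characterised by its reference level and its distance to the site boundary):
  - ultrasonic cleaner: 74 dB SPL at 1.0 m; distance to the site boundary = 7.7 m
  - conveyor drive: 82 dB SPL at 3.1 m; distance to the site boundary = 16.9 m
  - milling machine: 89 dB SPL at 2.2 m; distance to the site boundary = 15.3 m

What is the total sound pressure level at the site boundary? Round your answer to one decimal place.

73.5 dB SPL

Apply inverse-square spreading to bring every level to the receiver, then sum 10^(L/10).
ultrasonic cleaner: 74 − 20·log₁₀(7.7/1.0) = 74 − 17.73 = 56.27 dB SPL.
conveyor drive: 82 − 20·log₁₀(16.9/3.1) = 82 − 14.73 = 67.27 dB SPL.
milling machine: 89 − 20·log₁₀(15.3/2.2) = 89 − 16.85 = 72.15 dB SPL.
Σ 10^(L/10) = 2.218e+07 → L_total = 10·log₁₀(2.218e+07) = 73.46 dB SPL.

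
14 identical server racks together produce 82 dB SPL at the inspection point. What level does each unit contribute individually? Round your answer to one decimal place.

For N identical incoherent sources L_total = L₁ + 10·log₁₀ N, so L₁ = 82 − 10·log₁₀(14) = 82 − 11.461.

70.5 dB SPL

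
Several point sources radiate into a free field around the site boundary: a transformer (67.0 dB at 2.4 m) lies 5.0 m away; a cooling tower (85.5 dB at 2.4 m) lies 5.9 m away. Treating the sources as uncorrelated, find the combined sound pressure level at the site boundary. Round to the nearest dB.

78 dB

Propagate each source to the receiver with L = L_ref − 20·log₁₀(r/r_ref), then add intensities.
transformer: 67.0 − 20·log₁₀(5.0/2.4) = 67.0 − 6.38 = 60.62 dB.
cooling tower: 85.5 − 20·log₁₀(5.9/2.4) = 85.5 − 7.81 = 77.69 dB.
Σ 10^(L/10) = 5.987e+07 → L_total = 10·log₁₀(5.987e+07) = 77.77 dB.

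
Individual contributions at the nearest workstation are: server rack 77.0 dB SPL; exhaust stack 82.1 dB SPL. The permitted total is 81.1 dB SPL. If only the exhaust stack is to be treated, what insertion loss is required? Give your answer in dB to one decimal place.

3.1 dB

Fixed contribution from the other source: Σ 10^(L/10) = 10^(77.0/10) = 5.012e+07 (77.00 dB SPL).
The limit corresponds to 10^(81.1/10) = 1.288e+08; subtracting the fixed part leaves 7.871e+07 for the exhaust stack, i.e. 78.96 dB SPL.
So the exhaust stack must be reduced from 82.1 to 78.96 dB SPL: IL = 3.14 dB.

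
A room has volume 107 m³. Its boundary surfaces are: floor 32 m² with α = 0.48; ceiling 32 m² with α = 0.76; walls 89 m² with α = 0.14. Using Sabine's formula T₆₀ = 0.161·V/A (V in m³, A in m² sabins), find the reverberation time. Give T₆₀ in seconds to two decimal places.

Summing Sᵢαᵢ: 32·0.48 + 32·0.76 + 89·0.14 = 52.14 m².
T₆₀ = 0.161·V/A = 0.161·107/52.14 = 0.330 s.

0.33 s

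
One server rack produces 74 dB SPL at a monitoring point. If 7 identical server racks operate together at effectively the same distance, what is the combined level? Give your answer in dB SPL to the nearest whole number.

82 dB SPL

With 7 equal, uncorrelated contributions the intensity is 7× that of one unit, giving a rise of 10·log₁₀ 7.
L_total = 74 + 10·log₁₀(7) = 74 + 8.451 = 82.45 dB SPL.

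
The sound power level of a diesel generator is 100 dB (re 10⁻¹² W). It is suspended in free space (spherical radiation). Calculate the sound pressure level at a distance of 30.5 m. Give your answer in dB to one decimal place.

The power spreads over a sphere of area 4π·r², so L_p = L_w − 10·log₁₀(4π·r²).
4π·r² = 1.169e+04 m², 10·log₁₀ of that is 40.678 dB.
L_p = 100 − 40.678 = 59.32 dB.

59.3 dB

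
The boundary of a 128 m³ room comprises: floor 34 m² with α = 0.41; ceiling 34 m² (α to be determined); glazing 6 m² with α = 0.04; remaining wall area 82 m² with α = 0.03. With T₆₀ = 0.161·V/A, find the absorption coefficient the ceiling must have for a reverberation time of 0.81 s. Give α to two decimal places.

A = 0.161·V/T₆₀ = 0.161·128/0.81 = 25.44 m² sabins.
Absorption from the other surfaces = 34·0.41 + 6·0.04 + 82·0.03 = 16.64 m², so the ceiling must supply 8.80 m² over 34 m².
α = 8.80/34 = 0.259.

0.26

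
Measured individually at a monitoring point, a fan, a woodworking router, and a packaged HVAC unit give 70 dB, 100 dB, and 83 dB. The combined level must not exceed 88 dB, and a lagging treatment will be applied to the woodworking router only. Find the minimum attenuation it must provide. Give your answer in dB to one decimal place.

Everything except the woodworking router sums to 10^(70/10) + 10^(83/10) = 2.095e+08 in linear terms, 83.21 dB.
The limit corresponds to 10^(88/10) = 6.310e+08; subtracting the fixed part leaves 4.214e+08 for the woodworking router, i.e. 86.25 dB.
So the woodworking router must be reduced from 100 to 86.25 dB: IL = 13.75 dB.

13.8 dB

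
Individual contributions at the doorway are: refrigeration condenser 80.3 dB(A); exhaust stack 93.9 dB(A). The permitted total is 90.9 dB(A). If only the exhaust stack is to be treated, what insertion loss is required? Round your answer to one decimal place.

3.4 dB

Fixed contribution from the other source: Σ 10^(L/10) = 10^(80.3/10) = 1.072e+08 (80.30 dB(A)).
To meet 90.9 dB(A) overall, the treated exhaust stack may contribute at most 10^(90.9/10) − 1.072e+08 = 1.123e+09, i.e. 90.50 dB(A).
So the exhaust stack must be reduced from 93.9 to 90.50 dB(A): IL = 3.40 dB.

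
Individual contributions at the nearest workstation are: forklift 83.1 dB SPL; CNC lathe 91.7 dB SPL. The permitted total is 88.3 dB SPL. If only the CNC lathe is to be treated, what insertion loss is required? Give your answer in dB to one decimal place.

The untreated sources together contribute 10^(83.1/10) = 2.042e+08, i.e. 83.10 dB SPL.
The limit corresponds to 10^(88.3/10) = 6.761e+08; subtracting the fixed part leaves 4.719e+08 for the CNC lathe, i.e. 86.74 dB SPL.
So the CNC lathe must be reduced from 91.7 to 86.74 dB SPL: IL = 4.96 dB.

5.0 dB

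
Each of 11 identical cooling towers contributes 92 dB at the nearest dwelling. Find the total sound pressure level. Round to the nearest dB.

102 dB

With 11 equal, uncorrelated contributions the intensity is 11× that of one unit, giving a rise of 10·log₁₀ 11.
L_total = 92 + 10·log₁₀(11) = 92 + 10.414 = 102.41 dB.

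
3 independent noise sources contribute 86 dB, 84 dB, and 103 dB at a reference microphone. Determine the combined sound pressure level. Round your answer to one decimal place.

Incoherent sources combine by intensity addition: L_total = 10·log₁₀(Σ 10^(L_i/10)).
Σ 10^(L/10) = 10^(86/10) + 10^(84/10) + 10^(103/10) = 2.060e+10.
L_total = 10·log₁₀(2.060e+10) = 103.14 dB.

103.1 dB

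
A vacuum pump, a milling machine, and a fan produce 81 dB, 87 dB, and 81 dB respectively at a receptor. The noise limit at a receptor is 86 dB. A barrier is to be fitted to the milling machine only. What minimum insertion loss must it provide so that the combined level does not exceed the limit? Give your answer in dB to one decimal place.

5.3 dB

Everything except the milling machine sums to 10^(81/10) + 10^(81/10) = 2.518e+08 in linear terms, 84.01 dB.
The limit corresponds to 10^(86/10) = 3.981e+08; subtracting the fixed part leaves 1.463e+08 for the milling machine, i.e. 81.65 dB.
Required insertion loss = 87 − 81.65 = 5.35 dB.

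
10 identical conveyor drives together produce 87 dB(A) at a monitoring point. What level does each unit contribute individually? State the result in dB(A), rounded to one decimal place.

Dividing the total intensity by 10 lowers the level by 10·log₁₀ 10 = 10.000 dB: L₁ = 87 − 10.000.

77.0 dB(A)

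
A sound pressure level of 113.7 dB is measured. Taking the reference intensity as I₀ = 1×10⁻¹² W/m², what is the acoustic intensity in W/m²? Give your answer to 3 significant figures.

I/I₀ = 10^(113.7/10) = 2.344e+11, so I = 2.344e+11 × 10⁻¹² W/m².

0.234 W/m²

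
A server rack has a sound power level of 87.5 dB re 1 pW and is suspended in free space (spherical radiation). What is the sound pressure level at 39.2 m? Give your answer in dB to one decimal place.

L_p = L_w − 10·log₁₀(4π·r²) with r = 39.2 m.
4π·r² = 1.931e+04 m², 10·log₁₀ of that is 42.858 dB.
L_p = 87.5 − 42.858 = 44.64 dB.

44.6 dB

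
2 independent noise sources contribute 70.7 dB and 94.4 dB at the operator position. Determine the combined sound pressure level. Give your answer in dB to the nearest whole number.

94 dB

Incoherent sources combine by intensity addition: L_total = 10·log₁₀(Σ 10^(L_i/10)).
Σ 10^(L/10) = 10^(70.7/10) + 10^(94.4/10) = 2.766e+09.
L_total = 10·log₁₀(2.766e+09) = 94.42 dB.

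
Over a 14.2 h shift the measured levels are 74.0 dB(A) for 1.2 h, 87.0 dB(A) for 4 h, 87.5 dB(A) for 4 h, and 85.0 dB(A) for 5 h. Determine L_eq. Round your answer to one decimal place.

Weight each interval's intensity by its duration and average over T = 14.2 h:
Σ tᵢ·10^(Lᵢ/10) = 1.2·10^(74.0/10) + 4·10^(87.0/10) + 4·10^(87.5/10) + 5·10^(85.0/10) = 5.865e+09.
L_eq = 10·log₁₀(5.865e+09/14.2) = 86.16 dB(A).

86.2 dB(A)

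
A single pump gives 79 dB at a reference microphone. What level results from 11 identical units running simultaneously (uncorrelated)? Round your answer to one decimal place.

L_total = L₁ + 10·log₁₀ N for N identical incoherent sources.
L_total = 79 + 10·log₁₀(11) = 79 + 10.414 = 89.41 dB.

89.4 dB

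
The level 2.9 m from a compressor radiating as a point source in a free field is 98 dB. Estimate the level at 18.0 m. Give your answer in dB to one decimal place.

Point-source attenuation: ΔL = 20·log₁₀(r₂/r₁) = 20·log₁₀(18.0/2.9) = 15.857 dB.
L₂ = 98 − 20·log₁₀(18.0/2.9) = 98 − 15.857 = 82.14 dB.

82.1 dB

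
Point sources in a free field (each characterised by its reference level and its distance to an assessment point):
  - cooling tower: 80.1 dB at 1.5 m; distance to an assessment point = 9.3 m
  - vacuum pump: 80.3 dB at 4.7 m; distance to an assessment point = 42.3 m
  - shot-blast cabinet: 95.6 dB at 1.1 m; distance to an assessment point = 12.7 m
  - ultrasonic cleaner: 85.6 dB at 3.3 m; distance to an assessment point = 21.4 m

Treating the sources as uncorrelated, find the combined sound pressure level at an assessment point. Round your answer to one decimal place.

Apply inverse-square spreading to bring every level to the receiver, then sum 10^(L/10).
cooling tower: 80.1 − 20·log₁₀(9.3/1.5) = 80.1 − 15.85 = 64.25 dB.
vacuum pump: 80.3 − 20·log₁₀(42.3/4.7) = 80.3 − 19.08 = 61.22 dB.
shot-blast cabinet: 95.6 − 20·log₁₀(12.7/1.1) = 95.6 − 21.25 = 74.35 dB.
ultrasonic cleaner: 85.6 − 20·log₁₀(21.4/3.3) = 85.6 − 16.24 = 69.36 dB.
Σ 10^(L/10) = 3.986e+07 → L_total = 10·log₁₀(3.986e+07) = 76.01 dB.

76.0 dB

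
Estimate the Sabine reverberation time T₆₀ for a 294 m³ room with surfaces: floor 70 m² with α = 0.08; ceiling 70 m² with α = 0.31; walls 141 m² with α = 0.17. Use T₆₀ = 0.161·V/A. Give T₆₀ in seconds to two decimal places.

0.92 s

Total absorption A = 70·0.08 + 70·0.31 + 141·0.17 = 51.27 m² sabins.
T₆₀ = 0.161 × 294 / 51.27 = 0.923 s.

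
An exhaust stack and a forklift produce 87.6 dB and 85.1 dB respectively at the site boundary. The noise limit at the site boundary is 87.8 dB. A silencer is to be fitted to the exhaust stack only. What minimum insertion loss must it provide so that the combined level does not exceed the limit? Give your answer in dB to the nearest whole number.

3 dB

Fixed contribution from the other source: Σ 10^(L/10) = 10^(85.1/10) = 3.236e+08 (85.10 dB).
To meet 87.8 dB overall, the treated exhaust stack may contribute at most 10^(87.8/10) − 3.236e+08 = 2.790e+08, i.e. 84.46 dB.
Required insertion loss = 87.6 − 84.46 = 3.14 dB.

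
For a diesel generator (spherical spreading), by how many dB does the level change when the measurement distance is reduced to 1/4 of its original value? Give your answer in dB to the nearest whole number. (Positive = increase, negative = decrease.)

A point source loses 6 dB per doubling of distance; generally ΔL = −20·log₁₀(r₂/r₁).
ΔL = −20·log₁₀(0.25) = +12.04 dB.

+12 dB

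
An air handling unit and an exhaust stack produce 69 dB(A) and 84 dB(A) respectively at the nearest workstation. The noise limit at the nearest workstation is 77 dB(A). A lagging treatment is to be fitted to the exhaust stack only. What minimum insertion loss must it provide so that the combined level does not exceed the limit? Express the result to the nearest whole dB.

8 dB

The untreated sources together contribute 10^(69/10) = 7.943e+06, i.e. 69.00 dB(A).
To meet 77 dB(A) overall, the treated exhaust stack may contribute at most 10^(77/10) − 7.943e+06 = 4.218e+07, i.e. 76.25 dB(A).
So the exhaust stack must be reduced from 84 to 76.25 dB(A): IL = 7.75 dB.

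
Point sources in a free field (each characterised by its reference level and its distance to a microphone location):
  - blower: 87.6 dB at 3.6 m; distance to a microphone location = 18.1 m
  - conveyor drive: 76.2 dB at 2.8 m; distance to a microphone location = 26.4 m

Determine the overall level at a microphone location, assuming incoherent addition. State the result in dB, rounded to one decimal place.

Propagate each source to the receiver with L = L_ref − 20·log₁₀(r/r_ref), then add intensities.
blower: 87.6 − 20·log₁₀(18.1/3.6) = 87.6 − 14.03 = 73.57 dB.
conveyor drive: 76.2 − 20·log₁₀(26.4/2.8) = 76.2 − 19.49 = 56.71 dB.
Σ 10^(L/10) = 2.323e+07 → L_total = 10·log₁₀(2.323e+07) = 73.66 dB.

73.7 dB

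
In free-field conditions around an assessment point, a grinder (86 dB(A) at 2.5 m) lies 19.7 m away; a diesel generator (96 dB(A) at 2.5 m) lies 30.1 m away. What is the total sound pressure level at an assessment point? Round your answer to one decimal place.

75.3 dB(A)

First find each source's level at the receiver (point-source: −20·log₁₀(r/r_ref)), then combine on an intensity basis.
grinder: 86 − 20·log₁₀(19.7/2.5) = 86 − 17.93 = 68.07 dB(A).
diesel generator: 96 − 20·log₁₀(30.1/2.5) = 96 − 21.61 = 74.39 dB(A).
Σ 10^(L/10) = 3.387e+07 → L_total = 10·log₁₀(3.387e+07) = 75.30 dB(A).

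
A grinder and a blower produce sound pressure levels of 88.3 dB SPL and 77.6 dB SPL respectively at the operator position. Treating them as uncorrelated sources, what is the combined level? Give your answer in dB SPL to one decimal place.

For uncorrelated sources the intensities add, so convert each level to linear form, sum, and take 10·log₁₀ of the total.
Σ 10^(L/10) = 10^(88.3/10) + 10^(77.6/10) = 7.336e+08.
L_total = 10·log₁₀(7.336e+08) = 88.65 dB SPL.

88.7 dB SPL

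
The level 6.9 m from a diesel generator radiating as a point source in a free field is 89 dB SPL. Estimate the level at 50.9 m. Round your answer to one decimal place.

Point-source attenuation: ΔL = 20·log₁₀(r₂/r₁) = 20·log₁₀(50.9/6.9) = 17.357 dB.
L₂ = 89 − 20·log₁₀(50.9/6.9) = 89 − 17.357 = 71.64 dB SPL.

71.6 dB SPL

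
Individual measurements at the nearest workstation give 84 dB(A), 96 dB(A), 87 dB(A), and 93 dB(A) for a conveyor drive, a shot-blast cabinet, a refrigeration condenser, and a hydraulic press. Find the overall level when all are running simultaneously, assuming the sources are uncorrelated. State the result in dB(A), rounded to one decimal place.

Incoherent sources combine by intensity addition: L_total = 10·log₁₀(Σ 10^(L_i/10)).
Σ 10^(L/10) = 10^(84/10) + 10^(96/10) + 10^(87/10) + 10^(93/10) = 6.729e+09.
L_total = 10·log₁₀(6.729e+09) = 98.28 dB(A).

98.3 dB(A)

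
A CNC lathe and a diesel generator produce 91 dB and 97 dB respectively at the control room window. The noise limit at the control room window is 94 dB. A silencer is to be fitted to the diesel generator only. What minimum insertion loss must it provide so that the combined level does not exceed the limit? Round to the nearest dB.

Everything except the diesel generator sums to 10^(91/10) = 1.259e+09 in linear terms, 91.00 dB.
The limit corresponds to 10^(94/10) = 2.512e+09; subtracting the fixed part leaves 1.253e+09 for the diesel generator, i.e. 90.98 dB.
Required insertion loss = 97 − 90.98 = 6.02 dB.

6 dB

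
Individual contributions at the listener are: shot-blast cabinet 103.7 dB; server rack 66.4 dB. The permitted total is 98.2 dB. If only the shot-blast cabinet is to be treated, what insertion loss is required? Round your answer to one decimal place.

Everything except the shot-blast cabinet sums to 10^(66.4/10) = 4.365e+06 in linear terms, 66.40 dB.
The limit corresponds to 10^(98.2/10) = 6.607e+09; subtracting the fixed part leaves 6.603e+09 for the shot-blast cabinet, i.e. 98.20 dB.
So the shot-blast cabinet must be reduced from 103.7 to 98.20 dB: IL = 5.50 dB.

5.5 dB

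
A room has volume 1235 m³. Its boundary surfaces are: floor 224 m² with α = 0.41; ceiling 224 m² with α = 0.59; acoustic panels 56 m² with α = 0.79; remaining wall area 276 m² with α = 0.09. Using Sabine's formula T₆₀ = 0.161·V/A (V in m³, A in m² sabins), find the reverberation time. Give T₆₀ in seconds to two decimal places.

0.68 s

Summing Sᵢαᵢ: 224·0.41 + 224·0.59 + 56·0.79 + 276·0.09 = 293.08 m².
T₆₀ = 0.161 × 1235 / 293.08 = 0.678 s.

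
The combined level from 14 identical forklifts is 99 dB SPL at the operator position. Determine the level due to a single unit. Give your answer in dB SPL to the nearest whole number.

14 equal contributions raise the level by 10·log₁₀ 14 = 11.461 dB, so each unit alone gives 99 − 11.461.

88 dB SPL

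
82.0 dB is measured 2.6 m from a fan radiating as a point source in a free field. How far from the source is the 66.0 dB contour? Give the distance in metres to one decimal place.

16.4 m

The 16.0 dB drop corresponds to a distance ratio of 10^(16.0/20) for a point source.
r₂ = 2.6·10^((82.0−66.0)/20) = 2.6·10^(16.0/20) = 16.40 m.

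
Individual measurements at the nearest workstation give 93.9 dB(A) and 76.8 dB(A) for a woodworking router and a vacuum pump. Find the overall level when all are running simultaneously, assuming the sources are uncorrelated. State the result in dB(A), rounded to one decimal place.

94.0 dB(A)

Incoherent sources combine by intensity addition: L_total = 10·log₁₀(Σ 10^(L_i/10)).
Σ 10^(L/10) = 10^(93.9/10) + 10^(76.8/10) = 2.503e+09.
L_total = 10·log₁₀(2.503e+09) = 93.98 dB(A).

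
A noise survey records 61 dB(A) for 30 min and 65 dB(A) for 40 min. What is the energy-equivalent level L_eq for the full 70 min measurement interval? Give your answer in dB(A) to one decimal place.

Weight each interval's intensity by its duration and average over T = 70 min:
Σ tᵢ·10^(Lᵢ/10) = 30·10^(61/10) + 40·10^(65/10) = 1.643e+08.
L_eq = 10·log₁₀(1.643e+08/70) = 63.70 dB(A).

63.7 dB(A)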